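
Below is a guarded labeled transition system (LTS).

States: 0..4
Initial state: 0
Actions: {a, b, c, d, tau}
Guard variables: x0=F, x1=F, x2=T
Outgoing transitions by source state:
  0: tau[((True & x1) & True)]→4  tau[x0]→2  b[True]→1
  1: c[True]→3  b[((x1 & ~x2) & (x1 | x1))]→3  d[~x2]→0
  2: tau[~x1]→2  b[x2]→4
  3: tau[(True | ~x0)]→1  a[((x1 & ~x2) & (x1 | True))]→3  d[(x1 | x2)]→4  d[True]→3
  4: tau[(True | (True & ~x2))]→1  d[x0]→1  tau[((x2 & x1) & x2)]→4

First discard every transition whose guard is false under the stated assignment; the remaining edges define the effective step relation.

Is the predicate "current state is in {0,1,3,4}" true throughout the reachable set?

Allowed set {0,1,3,4}
Reachable = {0,1,3,4}
  0: safe
  1: safe
  3: safe
  4: safe

Answer: INVARIANT HOLDS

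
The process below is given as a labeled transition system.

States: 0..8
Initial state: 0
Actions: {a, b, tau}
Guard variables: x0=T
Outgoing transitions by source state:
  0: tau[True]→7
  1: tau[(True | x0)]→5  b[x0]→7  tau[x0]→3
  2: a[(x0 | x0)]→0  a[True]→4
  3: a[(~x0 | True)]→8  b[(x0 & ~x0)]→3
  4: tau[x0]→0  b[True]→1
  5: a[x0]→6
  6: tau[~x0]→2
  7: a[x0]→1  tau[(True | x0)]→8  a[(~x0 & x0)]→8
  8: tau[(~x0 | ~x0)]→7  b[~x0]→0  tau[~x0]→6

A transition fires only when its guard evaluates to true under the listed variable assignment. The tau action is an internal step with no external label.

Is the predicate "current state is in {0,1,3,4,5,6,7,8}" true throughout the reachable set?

Inv-set: {0,1,3,4,5,6,7,8}
R = {0,1,3,5,6,7,8}
  0: ✓
  1: ✓
  3: ✓
  5: ✓
  6: ✓
  7: ✓
  8: ✓

Answer: INVARIANT HOLDS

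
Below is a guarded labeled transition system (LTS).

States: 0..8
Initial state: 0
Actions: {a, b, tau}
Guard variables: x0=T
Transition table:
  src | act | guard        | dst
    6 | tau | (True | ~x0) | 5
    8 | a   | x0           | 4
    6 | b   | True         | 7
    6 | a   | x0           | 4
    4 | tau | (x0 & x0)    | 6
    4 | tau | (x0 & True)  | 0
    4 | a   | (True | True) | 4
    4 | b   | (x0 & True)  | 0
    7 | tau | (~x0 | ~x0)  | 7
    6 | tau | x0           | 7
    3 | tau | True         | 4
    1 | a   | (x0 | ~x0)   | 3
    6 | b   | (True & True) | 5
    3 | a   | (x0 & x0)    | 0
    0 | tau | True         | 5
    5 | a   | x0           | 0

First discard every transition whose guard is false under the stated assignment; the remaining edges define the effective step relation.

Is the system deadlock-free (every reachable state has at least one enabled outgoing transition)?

Reach set: {0,5}
  0: tau→5  [1 out]
  5: a→0  [1 out]

Answer: DEADLOCK-FREE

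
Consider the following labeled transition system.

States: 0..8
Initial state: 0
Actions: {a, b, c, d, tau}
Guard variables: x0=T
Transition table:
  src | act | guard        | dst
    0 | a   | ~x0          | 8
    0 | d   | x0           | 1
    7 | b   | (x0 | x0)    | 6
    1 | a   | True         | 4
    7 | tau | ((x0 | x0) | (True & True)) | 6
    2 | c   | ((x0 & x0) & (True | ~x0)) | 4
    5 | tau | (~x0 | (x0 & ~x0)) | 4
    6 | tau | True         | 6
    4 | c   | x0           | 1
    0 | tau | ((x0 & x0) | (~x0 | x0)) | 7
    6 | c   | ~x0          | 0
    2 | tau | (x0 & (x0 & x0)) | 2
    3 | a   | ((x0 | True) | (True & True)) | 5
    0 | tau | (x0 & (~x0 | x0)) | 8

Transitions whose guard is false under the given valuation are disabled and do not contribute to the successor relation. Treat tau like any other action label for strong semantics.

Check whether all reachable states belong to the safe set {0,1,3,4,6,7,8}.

Allowed set {0,1,3,4,6,7,8}
Reach set: {0,1,4,6,7,8}
  0: ✓
  1: ✓
  4: ✓
  6: ✓
  7: ✓
  8: ✓

Answer: INVARIANT HOLDS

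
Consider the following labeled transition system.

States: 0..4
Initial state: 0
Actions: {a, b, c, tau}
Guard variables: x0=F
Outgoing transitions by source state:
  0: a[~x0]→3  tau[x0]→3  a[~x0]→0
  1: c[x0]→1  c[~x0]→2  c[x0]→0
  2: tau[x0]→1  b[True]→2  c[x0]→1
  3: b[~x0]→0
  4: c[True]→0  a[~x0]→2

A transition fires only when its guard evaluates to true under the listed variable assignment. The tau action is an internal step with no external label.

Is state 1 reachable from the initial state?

Answer: UNREACHABLE

Trace:
7 transition(s) survive guard evaluation.
Layer 0: {0}
Layer 1: {3}  total {0,3}
R = {0,3}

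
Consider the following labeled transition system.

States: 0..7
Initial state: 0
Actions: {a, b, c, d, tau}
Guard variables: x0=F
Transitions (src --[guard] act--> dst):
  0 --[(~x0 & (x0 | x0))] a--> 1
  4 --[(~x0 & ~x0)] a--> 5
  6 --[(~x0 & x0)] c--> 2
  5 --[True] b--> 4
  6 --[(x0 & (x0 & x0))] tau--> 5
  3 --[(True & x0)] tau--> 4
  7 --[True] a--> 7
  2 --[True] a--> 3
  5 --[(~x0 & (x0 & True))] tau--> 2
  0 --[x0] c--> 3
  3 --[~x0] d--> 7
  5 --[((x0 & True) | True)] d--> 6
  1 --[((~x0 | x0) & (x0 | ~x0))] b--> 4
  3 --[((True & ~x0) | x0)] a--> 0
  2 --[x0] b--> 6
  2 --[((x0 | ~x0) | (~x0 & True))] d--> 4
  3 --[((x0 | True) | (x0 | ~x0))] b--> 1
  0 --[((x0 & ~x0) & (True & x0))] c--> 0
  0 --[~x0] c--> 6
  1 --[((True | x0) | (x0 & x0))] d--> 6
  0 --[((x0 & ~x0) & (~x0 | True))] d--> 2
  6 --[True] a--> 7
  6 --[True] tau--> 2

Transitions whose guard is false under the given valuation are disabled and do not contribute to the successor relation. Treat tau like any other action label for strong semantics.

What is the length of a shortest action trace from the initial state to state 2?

Answer: 2

Trace:
Breadth-first toward 2:
  L0 = {0}
  L1 = {6}
  L2 = {2,7}
2 enters at depth 2; path c·tau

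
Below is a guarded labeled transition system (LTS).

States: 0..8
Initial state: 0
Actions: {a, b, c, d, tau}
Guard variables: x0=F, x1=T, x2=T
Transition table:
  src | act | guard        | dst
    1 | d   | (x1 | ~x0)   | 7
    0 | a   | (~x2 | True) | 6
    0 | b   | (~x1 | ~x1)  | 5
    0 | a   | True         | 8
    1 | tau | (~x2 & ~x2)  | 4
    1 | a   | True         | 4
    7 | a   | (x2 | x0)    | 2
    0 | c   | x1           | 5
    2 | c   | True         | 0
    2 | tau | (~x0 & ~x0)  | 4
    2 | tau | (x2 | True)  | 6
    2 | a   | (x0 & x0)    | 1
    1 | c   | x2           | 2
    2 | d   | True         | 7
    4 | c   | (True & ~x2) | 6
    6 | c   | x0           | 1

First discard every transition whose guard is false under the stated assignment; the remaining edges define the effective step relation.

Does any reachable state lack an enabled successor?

Answer: DEADLOCK at state 5

Trace:
Reach set: {0,5,6,8}
  0: a→6  a→8  c→5  [deg 3]
  5: ∅  [no exit]
  6: ∅  [no exit]
  8: ∅  [no exit]
trace reaching 5: c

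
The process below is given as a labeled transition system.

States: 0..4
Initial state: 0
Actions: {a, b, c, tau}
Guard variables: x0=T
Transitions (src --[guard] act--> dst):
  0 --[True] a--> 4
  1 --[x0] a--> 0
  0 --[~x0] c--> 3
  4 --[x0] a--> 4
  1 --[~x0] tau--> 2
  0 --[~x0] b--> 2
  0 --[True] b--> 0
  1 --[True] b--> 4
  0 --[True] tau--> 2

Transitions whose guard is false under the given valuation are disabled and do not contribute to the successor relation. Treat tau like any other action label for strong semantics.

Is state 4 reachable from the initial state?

Answer: REACHABLE

Analysis:
6 transition(s) survive guard evaluation.
L0 = {0}
L1 = {2,4}  now seen {0,2,4}
Reachable = {0,2,4}
Path to 4: a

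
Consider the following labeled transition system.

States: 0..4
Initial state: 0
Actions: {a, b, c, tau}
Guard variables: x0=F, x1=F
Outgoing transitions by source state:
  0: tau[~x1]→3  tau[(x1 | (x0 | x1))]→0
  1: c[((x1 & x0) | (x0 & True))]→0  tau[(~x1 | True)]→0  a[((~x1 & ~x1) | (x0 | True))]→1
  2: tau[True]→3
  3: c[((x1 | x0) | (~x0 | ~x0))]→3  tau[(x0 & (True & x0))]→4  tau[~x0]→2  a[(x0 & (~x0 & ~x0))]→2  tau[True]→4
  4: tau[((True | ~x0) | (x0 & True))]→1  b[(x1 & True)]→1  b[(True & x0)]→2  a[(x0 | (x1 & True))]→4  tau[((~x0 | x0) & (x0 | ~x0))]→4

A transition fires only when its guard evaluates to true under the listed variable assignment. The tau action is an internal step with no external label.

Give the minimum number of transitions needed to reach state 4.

Answer: 2

Trace:
Breadth-first toward 4:
  L0 = {0}
  L1 = {3}
  L2 = {2,4}
4 enters at depth 2; path tau·tau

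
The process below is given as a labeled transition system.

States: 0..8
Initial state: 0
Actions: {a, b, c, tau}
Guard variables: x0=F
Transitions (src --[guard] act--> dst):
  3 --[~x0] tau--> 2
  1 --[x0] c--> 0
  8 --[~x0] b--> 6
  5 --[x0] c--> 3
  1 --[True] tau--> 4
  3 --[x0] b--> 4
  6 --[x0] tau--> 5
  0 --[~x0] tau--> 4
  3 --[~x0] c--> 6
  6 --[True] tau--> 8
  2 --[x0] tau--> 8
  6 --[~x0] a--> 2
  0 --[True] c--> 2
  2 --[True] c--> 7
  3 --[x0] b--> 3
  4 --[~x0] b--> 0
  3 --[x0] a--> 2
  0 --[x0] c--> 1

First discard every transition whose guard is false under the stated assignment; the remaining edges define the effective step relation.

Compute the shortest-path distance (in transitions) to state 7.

BFS to 7:
  L0 = {0}
  L1 = {2,4}
  L2 = {7}
depth(7)=2, e.g. c·c

Answer: 2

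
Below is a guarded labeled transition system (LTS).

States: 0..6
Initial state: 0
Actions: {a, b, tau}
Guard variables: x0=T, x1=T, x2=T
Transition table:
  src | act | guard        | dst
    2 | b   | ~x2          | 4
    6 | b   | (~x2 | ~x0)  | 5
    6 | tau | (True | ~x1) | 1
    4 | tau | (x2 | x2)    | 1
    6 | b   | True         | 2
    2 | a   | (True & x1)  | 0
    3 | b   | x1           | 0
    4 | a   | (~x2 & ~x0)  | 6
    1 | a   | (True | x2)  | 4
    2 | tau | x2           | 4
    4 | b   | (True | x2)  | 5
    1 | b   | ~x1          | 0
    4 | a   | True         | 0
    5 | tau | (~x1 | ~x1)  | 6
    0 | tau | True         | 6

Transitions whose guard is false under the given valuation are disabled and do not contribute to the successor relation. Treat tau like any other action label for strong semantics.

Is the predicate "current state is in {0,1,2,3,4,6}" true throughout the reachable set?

Allowed set {0,1,2,3,4,6}
R = {0,1,2,4,5,6}
  0: ✓
  1: ✓
  2: ✓
  4: ✓
  5: ✗ unsafe
  6: ✓
reach 5 via tau·tau·a·b — violates

Answer: INVARIANT VIOLATED at state 5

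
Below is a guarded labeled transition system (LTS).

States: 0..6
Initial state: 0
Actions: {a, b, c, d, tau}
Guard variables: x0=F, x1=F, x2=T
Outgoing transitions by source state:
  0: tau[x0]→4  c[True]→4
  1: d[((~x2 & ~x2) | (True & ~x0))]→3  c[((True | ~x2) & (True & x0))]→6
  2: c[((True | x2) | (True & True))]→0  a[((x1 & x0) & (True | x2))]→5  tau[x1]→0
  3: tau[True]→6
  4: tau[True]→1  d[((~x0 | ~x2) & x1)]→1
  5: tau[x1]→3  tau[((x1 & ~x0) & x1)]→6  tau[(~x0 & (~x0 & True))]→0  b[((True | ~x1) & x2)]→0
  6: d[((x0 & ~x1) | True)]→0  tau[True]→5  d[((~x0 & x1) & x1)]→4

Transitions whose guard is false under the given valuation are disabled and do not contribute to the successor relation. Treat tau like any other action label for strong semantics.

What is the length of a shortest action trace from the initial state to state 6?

Layered search for 6:
  depth 0: {0}
  depth 1: {4}
  depth 2: {1}
  depth 3: {3}
  depth 4: {6}
first hit 6 at d=4 via c·tau·d·tau

Answer: 4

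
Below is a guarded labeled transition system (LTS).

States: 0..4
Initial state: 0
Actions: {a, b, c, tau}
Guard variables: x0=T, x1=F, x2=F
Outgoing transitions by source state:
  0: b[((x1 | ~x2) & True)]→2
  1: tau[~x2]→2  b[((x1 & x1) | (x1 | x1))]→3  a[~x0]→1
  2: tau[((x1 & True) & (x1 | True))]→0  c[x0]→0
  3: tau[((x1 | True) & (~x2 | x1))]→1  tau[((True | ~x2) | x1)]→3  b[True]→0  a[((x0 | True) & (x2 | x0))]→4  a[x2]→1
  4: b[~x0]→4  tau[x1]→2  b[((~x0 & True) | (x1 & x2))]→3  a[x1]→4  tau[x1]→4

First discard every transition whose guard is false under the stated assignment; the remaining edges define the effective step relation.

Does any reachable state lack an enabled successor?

R = {0,2}
  0: b→2  [deg 1]
  2: c→0  [deg 1]

Answer: DEADLOCK-FREE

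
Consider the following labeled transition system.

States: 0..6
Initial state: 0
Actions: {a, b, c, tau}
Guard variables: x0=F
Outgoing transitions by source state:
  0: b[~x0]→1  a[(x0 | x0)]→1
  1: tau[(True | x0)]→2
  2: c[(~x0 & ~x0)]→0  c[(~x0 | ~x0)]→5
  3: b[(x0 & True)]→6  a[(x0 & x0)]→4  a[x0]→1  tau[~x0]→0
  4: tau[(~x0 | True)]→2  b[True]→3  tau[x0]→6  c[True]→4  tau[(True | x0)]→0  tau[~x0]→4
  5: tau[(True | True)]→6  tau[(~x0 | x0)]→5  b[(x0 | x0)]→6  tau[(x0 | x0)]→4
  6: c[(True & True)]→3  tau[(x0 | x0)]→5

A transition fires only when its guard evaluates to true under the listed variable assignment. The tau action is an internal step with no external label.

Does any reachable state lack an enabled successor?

Reach set: {0,1,2,3,5,6}
  0: b→1  [1 out]
  1: tau→2  [1 out]
  2: c→0  c→5  [2 out]
  3: tau→0  [1 out]
  5: tau→5  tau→6  [2 out]
  6: c→3  [1 out]

Answer: DEADLOCK-FREE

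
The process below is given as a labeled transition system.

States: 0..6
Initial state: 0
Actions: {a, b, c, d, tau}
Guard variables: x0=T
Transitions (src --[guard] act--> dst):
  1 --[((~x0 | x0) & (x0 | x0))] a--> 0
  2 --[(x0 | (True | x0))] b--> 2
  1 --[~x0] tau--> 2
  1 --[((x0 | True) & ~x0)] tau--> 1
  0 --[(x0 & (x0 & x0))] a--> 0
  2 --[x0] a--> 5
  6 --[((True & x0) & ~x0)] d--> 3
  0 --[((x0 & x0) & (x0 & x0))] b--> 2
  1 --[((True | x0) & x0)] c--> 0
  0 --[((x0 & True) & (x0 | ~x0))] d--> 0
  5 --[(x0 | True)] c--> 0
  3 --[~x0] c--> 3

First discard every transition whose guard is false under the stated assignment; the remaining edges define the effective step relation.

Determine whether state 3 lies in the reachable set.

Guard filter leaves 8 enabled edge(s).
Layer 0: {0}
Layer 1: {2}  total {0,2}
Layer 2: {5}  total {0,2,5}
Reachable = {0,2,5}

Answer: UNREACHABLE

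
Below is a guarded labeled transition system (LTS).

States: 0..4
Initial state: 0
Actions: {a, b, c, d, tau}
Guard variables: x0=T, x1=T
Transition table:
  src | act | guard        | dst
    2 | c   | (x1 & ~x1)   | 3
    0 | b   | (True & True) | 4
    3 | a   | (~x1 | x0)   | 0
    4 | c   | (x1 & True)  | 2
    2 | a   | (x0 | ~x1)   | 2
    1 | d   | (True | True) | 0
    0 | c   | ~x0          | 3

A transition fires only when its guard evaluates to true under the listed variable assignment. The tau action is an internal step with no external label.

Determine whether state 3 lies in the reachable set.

Answer: UNREACHABLE

Analysis:
After dropping false guards: 5 live edges.
L0 = {0}
L1 = {4}  now seen {0,4}
L2 = {2}  now seen {0,2,4}
Reach set: {0,2,4}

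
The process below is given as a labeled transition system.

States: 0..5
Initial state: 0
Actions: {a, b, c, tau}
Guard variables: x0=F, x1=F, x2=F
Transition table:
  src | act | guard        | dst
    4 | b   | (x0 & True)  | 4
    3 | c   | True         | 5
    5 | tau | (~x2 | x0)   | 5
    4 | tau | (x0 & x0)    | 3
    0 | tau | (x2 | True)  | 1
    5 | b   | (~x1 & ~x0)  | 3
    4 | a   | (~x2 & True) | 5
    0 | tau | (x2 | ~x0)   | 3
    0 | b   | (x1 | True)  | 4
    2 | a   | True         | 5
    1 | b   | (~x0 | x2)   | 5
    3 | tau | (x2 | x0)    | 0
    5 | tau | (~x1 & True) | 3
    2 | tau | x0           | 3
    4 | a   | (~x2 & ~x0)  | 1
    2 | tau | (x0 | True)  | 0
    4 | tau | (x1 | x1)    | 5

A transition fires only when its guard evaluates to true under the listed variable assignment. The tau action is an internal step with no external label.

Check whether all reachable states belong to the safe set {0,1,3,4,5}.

Answer: INVARIANT HOLDS

Analysis:
Safe = {0,1,3,4,5}
Reachable = {0,1,3,4,5}
  0: ✓
  1: ✓
  3: ✓
  4: ✓
  5: ✓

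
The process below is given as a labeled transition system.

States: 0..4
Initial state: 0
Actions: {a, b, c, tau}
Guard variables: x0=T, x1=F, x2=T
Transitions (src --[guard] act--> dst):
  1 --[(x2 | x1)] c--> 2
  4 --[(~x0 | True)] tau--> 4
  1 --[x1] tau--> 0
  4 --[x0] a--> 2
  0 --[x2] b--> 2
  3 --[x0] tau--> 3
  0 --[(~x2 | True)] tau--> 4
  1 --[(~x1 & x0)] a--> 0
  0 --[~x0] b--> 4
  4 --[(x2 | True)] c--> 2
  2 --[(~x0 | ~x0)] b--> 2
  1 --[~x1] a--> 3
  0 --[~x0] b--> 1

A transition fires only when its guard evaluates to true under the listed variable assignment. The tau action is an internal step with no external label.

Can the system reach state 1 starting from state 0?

After dropping false guards: 9 live edges.
depth 0: {0}
depth 1: {2,4}  cumulative {0,2,4}
R = {0,2,4}

Answer: UNREACHABLE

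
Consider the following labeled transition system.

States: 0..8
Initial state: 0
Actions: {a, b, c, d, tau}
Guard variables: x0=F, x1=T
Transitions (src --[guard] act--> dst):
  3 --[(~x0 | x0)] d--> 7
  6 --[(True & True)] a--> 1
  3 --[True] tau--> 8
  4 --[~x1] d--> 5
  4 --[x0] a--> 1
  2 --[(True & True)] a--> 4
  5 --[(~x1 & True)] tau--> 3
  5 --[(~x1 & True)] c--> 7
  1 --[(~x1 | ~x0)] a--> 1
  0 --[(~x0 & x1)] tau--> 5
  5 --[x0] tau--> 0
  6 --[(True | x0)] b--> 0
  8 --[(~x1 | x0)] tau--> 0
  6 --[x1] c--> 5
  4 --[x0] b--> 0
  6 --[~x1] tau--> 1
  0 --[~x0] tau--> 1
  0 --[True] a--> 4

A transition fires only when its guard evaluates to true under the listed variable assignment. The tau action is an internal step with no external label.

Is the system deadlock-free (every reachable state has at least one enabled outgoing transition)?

R = {0,1,4,5}
  0: a→4  tau→1  tau→5  [3 exit(s)]
  1: a→1  [1 exit(s)]
  4: ∅  [STUCK]
  5: ∅  [STUCK]
witness 4: a

Answer: DEADLOCK at state 4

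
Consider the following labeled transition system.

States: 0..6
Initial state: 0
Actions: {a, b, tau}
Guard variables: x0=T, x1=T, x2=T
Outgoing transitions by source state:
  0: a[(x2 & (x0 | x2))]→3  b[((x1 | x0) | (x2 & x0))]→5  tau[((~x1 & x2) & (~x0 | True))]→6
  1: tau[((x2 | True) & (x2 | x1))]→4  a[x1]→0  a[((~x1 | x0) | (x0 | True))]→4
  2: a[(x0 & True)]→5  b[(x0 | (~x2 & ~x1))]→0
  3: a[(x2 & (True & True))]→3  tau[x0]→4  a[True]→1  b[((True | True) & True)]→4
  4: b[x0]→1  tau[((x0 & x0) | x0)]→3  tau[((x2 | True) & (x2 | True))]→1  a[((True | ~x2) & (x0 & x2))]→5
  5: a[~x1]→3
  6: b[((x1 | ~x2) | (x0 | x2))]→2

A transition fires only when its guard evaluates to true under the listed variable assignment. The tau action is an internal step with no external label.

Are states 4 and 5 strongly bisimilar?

Refine partition for ~:
  π0 = {{0,1,2,3,4,5,6}}
  π1 = {{0,2},{1},{3,4},{5},{6}}
  π2 = {{0},{1},{2},{3},{4},{5},{6}}
7 equivalence class(es) (converged in 3)
4∈{4}, 5∈{5}

Answer: NOT BISIMILAR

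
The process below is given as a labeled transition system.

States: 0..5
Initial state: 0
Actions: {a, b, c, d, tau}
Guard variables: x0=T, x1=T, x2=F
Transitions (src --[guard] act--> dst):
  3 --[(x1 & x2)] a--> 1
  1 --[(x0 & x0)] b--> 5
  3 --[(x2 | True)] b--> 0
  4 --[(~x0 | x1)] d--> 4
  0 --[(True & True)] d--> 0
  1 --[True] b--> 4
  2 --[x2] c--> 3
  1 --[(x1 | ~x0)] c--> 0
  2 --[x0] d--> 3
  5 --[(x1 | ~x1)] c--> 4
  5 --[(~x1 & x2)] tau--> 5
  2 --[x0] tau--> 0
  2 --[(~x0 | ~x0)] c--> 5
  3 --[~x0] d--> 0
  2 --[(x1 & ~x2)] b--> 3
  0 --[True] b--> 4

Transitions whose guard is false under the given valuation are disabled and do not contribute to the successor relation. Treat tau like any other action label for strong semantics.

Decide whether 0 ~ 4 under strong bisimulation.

Answer: NOT BISIMILAR

Analysis:
Bisimulation quotient by refinement:
  round 0: {{0,1,2,3,4,5}}
  round 1: {{0},{1},{2},{3},{4},{5}}
6 equivalence class(es) (converged in 2)
[0]={0}  [4]={4}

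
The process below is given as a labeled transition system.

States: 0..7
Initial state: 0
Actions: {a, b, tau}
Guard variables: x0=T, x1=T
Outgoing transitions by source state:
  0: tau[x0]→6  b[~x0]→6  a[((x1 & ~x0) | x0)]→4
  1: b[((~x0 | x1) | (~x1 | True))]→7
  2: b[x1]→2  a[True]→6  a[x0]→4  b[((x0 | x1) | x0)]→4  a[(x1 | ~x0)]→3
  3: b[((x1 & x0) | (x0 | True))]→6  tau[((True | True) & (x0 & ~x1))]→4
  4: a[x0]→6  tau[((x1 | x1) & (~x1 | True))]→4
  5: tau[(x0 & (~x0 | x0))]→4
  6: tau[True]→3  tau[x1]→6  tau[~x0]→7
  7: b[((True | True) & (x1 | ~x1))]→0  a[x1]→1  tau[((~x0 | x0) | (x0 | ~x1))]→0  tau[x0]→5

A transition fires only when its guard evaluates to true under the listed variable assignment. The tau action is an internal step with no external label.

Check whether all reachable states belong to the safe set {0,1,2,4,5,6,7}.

Allowed set {0,1,2,4,5,6,7}
Reach set: {0,3,4,6}
  0: safe
  3: VIOLATES
  4: safe
  6: safe
witness against invariant: tau·tau → 3

Answer: INVARIANT VIOLATED at state 3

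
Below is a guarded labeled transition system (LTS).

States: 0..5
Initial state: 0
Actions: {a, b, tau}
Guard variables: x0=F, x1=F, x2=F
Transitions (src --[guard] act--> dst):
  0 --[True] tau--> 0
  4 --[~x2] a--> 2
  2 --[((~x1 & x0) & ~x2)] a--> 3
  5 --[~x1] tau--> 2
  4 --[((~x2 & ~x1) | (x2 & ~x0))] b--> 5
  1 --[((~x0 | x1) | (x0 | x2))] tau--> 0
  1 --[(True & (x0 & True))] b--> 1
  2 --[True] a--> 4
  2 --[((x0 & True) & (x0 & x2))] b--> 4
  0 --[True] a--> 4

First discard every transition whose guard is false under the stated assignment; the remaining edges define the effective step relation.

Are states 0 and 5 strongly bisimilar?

Answer: NOT BISIMILAR

Trace:
Bisimulation quotient by refinement:
  π0 = {{0,1,2,3,4,5}}
  π1 = {{0},{1,5},{2},{3},{4}}
  π2 = {{0},{1},{2},{3},{4},{5}}
Fixed point at round 3; 6 class(es).
[0]={0}  [5]={5}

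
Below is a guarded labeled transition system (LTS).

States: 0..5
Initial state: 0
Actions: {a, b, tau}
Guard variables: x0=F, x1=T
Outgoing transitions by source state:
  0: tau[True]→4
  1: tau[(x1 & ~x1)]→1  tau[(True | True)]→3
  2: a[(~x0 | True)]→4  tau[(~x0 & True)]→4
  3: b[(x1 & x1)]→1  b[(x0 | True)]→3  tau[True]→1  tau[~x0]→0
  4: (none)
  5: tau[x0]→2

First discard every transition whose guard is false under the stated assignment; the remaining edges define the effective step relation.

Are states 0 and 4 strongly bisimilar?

Compute ~ classes (split until stable):
  P[0] = {{0,1,2,3,4,5}}
  P[1] = {{0,1},{2},{3},{4,5}}
  P[2] = {{0},{1},{2},{3},{4,5}}
5 equivalence class(es) (converged in 3)
0∈{0}, 4∈{4,5}

Answer: NOT BISIMILAR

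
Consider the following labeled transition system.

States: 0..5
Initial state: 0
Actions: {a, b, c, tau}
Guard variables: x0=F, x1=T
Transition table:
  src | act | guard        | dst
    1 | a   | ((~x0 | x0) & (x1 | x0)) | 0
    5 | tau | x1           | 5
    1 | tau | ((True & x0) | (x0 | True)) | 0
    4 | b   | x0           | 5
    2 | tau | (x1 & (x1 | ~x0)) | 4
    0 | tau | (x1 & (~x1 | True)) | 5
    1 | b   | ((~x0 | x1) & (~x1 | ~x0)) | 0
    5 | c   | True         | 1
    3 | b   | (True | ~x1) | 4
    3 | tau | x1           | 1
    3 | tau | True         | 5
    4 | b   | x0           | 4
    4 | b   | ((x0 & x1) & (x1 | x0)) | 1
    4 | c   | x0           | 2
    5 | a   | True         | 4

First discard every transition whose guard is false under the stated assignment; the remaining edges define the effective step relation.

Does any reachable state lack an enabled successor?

Reachable = {0,1,4,5}
  0: tau→5  [deg 1]
  1: a→0  b→0  tau→0  [deg 3]
  4: ∅  [no exit]
  5: a→4  c→1  tau→5  [deg 3]
witness 4: tau·a

Answer: DEADLOCK at state 4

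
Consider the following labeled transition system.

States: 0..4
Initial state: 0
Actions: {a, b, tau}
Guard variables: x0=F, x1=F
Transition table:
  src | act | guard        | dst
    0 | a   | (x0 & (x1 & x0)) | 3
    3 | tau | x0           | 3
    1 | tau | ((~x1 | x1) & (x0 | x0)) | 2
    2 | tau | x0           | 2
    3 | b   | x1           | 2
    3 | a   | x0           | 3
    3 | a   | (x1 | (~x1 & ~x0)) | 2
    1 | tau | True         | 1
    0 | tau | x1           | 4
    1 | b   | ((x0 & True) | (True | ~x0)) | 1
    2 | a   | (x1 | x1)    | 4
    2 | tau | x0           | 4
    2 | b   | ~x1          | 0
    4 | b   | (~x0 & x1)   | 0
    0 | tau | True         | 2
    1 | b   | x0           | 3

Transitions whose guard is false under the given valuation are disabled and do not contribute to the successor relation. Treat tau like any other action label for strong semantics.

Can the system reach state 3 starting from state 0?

Answer: UNREACHABLE

Trace:
Guard filter leaves 5 enabled edge(s).
Layer 0: {0}
Layer 1: {2}  total {0,2}
Reach set: {0,2}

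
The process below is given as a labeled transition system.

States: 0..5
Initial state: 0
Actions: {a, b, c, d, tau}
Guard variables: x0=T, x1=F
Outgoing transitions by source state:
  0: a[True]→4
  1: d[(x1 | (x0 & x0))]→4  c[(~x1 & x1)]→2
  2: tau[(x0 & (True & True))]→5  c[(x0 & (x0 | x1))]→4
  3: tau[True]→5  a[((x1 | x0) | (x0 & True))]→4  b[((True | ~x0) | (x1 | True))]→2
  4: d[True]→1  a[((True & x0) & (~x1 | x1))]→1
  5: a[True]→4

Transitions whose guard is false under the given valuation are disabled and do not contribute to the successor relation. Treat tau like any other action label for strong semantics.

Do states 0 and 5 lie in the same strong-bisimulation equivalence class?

Answer: BISIMILAR

Working:
Bisimulation quotient by refinement:
  π0 = {{0,1,2,3,4,5}}
  π1 = {{0,5},{1},{2},{3},{4}}
Fixed point at round 2; 5 class(es).
0∈{0,5}, 5∈{0,5}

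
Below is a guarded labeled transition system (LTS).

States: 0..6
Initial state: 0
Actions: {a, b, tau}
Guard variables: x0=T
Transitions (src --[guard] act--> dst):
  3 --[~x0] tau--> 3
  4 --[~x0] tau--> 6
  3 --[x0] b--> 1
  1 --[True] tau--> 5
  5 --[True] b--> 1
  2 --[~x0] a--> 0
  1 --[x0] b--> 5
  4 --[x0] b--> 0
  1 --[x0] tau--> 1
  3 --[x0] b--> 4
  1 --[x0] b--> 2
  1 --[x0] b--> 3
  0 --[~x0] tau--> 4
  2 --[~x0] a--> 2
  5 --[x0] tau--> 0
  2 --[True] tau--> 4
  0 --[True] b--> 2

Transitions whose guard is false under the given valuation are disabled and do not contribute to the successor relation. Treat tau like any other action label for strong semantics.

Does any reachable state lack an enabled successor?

R = {0,2,4}
  0: b→2  [deg 1]
  2: tau→4  [deg 1]
  4: b→0  [deg 1]

Answer: DEADLOCK-FREE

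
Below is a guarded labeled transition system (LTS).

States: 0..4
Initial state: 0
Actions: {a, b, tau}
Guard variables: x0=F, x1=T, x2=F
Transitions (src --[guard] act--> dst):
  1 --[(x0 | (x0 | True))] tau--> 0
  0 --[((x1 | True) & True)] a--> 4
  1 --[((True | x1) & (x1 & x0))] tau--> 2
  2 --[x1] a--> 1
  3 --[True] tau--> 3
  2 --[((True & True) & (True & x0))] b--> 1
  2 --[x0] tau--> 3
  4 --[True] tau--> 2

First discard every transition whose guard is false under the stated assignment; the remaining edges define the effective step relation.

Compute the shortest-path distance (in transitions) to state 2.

BFS to 2:
  L0 = {0}
  L1 = {4}
  L2 = {2}
depth(2)=2, e.g. a·tau

Answer: 2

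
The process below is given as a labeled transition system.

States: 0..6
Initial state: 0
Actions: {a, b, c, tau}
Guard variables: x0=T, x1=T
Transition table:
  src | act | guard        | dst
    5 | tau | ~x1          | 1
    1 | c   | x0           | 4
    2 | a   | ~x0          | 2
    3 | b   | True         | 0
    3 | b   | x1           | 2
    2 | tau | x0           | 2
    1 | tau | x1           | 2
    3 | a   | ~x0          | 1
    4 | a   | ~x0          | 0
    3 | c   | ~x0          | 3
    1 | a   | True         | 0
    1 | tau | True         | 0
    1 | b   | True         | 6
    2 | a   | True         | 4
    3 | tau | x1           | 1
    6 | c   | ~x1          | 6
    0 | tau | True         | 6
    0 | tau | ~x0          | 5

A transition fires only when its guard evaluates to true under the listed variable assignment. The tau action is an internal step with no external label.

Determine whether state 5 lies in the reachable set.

Answer: UNREACHABLE

Trace:
After dropping false guards: 11 live edges.
depth 0: {0}
depth 1: {6}  cumulative {0,6}
R = {0,6}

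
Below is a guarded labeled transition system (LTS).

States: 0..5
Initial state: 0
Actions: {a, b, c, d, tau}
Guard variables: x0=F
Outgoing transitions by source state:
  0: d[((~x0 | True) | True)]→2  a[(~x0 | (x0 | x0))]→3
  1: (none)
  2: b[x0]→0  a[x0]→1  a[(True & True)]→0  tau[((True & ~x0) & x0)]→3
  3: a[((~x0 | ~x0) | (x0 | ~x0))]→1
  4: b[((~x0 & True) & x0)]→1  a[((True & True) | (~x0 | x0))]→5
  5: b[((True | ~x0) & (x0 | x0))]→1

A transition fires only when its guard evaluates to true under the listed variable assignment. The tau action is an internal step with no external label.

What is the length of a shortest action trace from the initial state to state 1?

Answer: 2

Trace:
Layered search for 1:
  depth 0: {0}
  depth 1: {2,3}
  depth 2: {1}
1 enters at depth 2; path a·a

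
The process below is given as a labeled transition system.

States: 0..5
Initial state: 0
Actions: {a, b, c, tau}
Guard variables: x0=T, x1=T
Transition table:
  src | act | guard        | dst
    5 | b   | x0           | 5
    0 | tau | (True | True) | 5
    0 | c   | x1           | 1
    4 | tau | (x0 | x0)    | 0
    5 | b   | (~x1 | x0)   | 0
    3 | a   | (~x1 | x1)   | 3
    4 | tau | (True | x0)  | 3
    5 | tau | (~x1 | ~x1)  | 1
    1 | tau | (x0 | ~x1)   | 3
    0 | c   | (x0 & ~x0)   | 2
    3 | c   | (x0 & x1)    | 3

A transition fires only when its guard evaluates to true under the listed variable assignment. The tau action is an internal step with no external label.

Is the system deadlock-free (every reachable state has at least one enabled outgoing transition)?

Answer: DEADLOCK-FREE

Trace:
Reachable = {0,1,3,5}
  0: c→1  tau→5  [2 out]
  1: tau→3  [1 out]
  3: a→3  c→3  [2 out]
  5: b→0  b→5  [2 out]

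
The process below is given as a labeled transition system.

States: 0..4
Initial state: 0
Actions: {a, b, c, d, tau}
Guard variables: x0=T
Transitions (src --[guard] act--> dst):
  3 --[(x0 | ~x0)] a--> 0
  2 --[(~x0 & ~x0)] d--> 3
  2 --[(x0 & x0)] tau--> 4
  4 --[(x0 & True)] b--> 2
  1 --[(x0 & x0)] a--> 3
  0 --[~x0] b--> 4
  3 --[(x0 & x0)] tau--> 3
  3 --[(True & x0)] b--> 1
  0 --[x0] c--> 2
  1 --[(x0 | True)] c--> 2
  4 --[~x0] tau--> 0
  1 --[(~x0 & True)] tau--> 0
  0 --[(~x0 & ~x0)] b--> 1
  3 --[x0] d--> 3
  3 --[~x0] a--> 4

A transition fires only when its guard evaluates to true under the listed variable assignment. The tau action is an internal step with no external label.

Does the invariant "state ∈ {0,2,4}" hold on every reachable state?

Inv-set: {0,2,4}
Reach set: {0,2,4}
  0: ok
  2: ok
  4: ok

Answer: INVARIANT HOLDS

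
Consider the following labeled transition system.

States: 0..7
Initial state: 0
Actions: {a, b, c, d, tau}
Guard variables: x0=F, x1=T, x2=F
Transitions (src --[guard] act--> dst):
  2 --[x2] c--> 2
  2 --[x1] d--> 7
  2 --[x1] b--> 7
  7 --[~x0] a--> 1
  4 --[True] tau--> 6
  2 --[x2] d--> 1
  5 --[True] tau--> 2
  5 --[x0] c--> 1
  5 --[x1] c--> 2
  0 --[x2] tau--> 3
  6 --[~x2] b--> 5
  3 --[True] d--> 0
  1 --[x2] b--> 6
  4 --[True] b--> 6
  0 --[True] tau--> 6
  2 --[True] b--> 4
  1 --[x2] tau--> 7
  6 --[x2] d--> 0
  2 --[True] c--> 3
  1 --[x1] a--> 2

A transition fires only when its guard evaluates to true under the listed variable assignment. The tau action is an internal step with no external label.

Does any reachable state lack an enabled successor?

Reach set: {0,1,2,3,4,5,6,7}
  0: tau→6  [1 exit(s)]
  1: a→2  [1 exit(s)]
  2: b→4  b→7  c→3  d→7  [4 exit(s)]
  3: d→0  [1 exit(s)]
  4: b→6  tau→6  [2 exit(s)]
  5: c→2  tau→2  [2 exit(s)]
  6: b→5  [1 exit(s)]
  7: a→1  [1 exit(s)]

Answer: DEADLOCK-FREE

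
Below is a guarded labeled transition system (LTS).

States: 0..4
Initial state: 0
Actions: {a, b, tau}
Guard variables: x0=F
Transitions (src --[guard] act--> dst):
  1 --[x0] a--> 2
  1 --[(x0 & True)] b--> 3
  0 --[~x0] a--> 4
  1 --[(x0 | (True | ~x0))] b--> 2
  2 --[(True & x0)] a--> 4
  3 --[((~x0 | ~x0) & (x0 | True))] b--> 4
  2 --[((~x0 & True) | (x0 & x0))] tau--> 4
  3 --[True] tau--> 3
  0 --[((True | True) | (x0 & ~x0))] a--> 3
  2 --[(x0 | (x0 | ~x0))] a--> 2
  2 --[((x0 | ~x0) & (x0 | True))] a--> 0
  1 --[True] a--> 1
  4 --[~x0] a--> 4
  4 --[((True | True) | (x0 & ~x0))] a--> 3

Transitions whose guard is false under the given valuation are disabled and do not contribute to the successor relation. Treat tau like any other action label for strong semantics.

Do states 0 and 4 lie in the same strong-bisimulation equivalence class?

Answer: BISIMILAR

Working:
Refine partition for ~:
  π0 = {{0,1,2,3,4}}
  π1 = {{0,4},{1},{2},{3}}
stable after 2 split(s): 4 block(s)
0∈{0,4}, 4∈{0,4}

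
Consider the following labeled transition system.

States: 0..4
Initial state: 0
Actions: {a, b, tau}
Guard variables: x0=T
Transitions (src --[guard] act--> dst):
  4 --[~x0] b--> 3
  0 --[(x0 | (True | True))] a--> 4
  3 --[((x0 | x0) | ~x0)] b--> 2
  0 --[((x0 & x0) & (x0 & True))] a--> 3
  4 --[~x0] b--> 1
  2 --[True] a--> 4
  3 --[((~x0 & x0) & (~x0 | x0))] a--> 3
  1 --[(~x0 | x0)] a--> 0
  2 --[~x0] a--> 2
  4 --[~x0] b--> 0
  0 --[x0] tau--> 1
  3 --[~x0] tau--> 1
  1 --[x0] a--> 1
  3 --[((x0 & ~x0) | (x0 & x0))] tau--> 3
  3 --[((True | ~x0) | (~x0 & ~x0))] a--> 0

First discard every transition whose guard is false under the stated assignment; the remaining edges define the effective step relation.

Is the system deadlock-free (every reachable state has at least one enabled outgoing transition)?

Answer: DEADLOCK at state 4

Working:
Reachable = {0,1,2,3,4}
  0: a→3  a→4  tau→1  [3 exit(s)]
  1: a→0  a→1  [2 exit(s)]
  2: a→4  [1 exit(s)]
  3: a→0  b→2  tau→3  [3 exit(s)]
  4: ∅  [deadlock]
trace reaching 4: a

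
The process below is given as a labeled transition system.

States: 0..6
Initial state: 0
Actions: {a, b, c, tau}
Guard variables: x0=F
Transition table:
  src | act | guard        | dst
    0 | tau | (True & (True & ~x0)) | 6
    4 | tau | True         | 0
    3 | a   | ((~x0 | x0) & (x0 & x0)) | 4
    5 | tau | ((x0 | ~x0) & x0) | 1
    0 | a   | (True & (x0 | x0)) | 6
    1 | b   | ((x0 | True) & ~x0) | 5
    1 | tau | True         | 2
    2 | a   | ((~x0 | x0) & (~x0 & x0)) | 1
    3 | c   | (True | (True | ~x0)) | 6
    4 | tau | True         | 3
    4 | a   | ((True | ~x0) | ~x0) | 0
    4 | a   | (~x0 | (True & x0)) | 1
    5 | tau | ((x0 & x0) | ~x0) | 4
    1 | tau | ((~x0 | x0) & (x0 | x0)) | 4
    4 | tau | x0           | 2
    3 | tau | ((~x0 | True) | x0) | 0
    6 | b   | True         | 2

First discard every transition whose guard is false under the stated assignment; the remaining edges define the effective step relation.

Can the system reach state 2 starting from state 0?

Answer: REACHABLE

Trace:
Guard filter leaves 11 enabled edge(s).
L0 = {0}
L1 = {6}  now seen {0,6}
L2 = {2}  now seen {0,2,6}
R = {0,2,6}
Path to 2: tau·b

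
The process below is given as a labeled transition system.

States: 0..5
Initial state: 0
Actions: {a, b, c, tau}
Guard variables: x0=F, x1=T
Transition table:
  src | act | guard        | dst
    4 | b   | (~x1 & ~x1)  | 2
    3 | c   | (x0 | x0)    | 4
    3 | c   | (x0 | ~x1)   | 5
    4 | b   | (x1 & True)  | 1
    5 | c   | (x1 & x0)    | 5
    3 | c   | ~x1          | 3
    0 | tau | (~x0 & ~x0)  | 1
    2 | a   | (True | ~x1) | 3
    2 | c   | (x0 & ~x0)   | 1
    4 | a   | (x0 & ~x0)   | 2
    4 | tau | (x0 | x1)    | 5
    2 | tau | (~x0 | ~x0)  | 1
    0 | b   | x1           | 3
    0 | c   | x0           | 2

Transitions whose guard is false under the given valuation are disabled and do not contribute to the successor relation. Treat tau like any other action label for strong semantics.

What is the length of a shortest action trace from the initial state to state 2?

Breadth-first toward 2:
  depth 0: {0}
  depth 1: {1,3}
2 never appears.

Answer: UNREACHABLE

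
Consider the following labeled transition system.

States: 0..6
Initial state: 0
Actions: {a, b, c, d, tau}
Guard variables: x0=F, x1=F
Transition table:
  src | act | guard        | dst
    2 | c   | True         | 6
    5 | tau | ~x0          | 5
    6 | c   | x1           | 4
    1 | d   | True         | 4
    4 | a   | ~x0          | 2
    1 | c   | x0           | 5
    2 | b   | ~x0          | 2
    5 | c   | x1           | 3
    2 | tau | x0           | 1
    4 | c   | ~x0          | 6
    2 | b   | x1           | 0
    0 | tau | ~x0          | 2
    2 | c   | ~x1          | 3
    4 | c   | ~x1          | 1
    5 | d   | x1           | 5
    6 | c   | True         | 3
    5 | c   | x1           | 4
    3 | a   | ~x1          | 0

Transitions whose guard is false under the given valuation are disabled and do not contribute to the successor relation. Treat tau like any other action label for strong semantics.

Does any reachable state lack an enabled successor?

Answer: DEADLOCK-FREE

Trace:
Reachable = {0,2,3,6}
  0: tau→2  [1 exit(s)]
  2: b→2  c→3  c→6  [3 exit(s)]
  3: a→0  [1 exit(s)]
  6: c→3  [1 exit(s)]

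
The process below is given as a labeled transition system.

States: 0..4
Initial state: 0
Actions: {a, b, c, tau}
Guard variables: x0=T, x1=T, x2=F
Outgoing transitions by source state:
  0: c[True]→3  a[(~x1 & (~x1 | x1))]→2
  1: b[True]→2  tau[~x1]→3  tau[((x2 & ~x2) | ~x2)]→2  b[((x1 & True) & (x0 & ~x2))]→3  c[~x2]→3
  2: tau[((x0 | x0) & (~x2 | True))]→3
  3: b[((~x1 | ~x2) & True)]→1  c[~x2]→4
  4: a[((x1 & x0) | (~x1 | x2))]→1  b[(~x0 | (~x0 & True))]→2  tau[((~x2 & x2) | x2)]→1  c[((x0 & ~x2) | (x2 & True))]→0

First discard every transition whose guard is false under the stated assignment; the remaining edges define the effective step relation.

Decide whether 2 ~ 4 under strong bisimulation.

Answer: NOT BISIMILAR

Analysis:
Bisimulation quotient by refinement:
  round 0: {{0,1,2,3,4}}
  round 1: {{0},{1},{2},{3},{4}}
Fixed point at round 2; 5 class(es).
class of 2: {2}; class of 4: {4}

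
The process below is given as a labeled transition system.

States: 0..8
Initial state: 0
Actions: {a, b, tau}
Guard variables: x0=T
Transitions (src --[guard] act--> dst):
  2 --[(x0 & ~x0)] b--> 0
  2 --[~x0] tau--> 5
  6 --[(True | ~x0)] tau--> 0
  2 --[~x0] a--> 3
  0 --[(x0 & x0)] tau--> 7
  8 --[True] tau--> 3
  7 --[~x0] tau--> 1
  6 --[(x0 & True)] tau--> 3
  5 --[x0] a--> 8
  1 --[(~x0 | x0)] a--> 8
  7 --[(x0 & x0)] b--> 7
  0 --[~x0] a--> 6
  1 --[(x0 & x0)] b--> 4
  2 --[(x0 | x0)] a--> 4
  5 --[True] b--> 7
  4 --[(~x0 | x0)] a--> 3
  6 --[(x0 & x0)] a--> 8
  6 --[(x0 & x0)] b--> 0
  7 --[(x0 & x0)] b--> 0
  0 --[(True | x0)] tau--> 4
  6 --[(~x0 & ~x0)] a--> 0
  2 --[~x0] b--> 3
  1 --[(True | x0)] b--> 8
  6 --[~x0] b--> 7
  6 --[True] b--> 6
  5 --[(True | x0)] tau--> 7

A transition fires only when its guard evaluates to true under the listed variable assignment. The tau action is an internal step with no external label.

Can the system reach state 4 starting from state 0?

Answer: REACHABLE

Working:
18 transition(s) survive guard evaluation.
depth 0: {0}
depth 1: {4,7}  total {0,4,7}
depth 2: {3}  total {0,3,4,7}
R = {0,3,4,7}
Path to 4: tau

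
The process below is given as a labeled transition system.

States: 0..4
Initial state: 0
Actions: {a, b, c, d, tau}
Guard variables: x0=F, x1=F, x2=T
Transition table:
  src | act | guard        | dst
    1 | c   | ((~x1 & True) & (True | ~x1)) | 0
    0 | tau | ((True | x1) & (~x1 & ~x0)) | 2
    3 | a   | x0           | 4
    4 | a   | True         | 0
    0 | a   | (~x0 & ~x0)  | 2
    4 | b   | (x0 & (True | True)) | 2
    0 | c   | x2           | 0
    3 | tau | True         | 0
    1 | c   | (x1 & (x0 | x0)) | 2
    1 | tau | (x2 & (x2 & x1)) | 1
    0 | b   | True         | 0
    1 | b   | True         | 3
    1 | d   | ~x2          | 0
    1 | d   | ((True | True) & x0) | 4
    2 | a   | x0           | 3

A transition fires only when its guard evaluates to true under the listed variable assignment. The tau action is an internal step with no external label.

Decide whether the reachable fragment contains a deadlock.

Reach set: {0,2}
  0: a→2  b→0  c→0  tau→2  [4 out]
  2: ∅  [deadlock]
witness 2: tau

Answer: DEADLOCK at state 2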